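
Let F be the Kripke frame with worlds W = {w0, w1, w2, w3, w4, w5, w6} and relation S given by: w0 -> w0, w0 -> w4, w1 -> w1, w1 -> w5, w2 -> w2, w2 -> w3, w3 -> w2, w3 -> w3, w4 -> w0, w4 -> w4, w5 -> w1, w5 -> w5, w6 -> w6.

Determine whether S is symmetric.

Symmetric: yes — every pair in S has its reverse in S.

Yes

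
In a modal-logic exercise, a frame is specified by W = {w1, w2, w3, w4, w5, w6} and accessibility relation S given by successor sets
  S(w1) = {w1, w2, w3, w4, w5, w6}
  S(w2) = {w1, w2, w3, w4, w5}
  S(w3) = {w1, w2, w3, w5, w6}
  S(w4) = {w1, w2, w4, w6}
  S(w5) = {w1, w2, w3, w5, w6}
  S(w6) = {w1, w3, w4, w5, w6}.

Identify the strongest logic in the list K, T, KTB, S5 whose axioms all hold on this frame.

Reflexive (axiom T): yes — every world is S-related to itself.
Symmetric (axiom B): yes — every pair in S has its reverse in S.
Euclidean (axiom 5): no — w1 S w2 and w1 S w6, but not w2 S w6.
So F validates K, T, KTB; S5 would additionally require S to be Euclidean. The strongest is KTB.

KTB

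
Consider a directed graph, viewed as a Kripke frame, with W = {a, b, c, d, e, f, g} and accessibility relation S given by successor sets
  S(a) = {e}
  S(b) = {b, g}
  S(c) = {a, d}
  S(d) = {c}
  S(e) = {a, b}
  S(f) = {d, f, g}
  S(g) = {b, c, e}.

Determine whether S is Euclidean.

Euclidean: no — c S a and c S d, but not a S d.

No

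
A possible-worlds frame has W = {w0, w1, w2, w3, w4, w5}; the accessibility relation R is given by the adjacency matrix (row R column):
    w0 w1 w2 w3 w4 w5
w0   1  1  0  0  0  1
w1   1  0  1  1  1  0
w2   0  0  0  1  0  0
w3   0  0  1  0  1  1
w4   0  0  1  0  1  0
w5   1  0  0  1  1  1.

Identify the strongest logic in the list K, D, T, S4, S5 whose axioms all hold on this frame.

D

Serial (axiom D): yes — every world has a successor (e.g. w0 R w0).
Reflexive (axiom T): no — w1 is not related to itself.
Transitive (axiom 4): no — w0 R w1 and w1 R w2, but not w0 R w2.
Euclidean (axiom 5): no — w0 R w1 and w0 R w5, but not w1 R w5.
So F validates K, D; T would additionally require R to be reflexive. The strongest is D.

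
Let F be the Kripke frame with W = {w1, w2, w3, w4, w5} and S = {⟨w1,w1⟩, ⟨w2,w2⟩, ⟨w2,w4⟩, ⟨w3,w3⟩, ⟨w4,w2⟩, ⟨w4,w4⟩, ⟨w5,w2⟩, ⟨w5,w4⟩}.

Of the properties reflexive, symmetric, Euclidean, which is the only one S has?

Reflexive: no — w5 is not related to itself.
Symmetric: no — w5 S w2 but not w2 S w5.
Euclidean: yes — any two successors of a common world are S-related.
Only Euclidean holds.

Euclidean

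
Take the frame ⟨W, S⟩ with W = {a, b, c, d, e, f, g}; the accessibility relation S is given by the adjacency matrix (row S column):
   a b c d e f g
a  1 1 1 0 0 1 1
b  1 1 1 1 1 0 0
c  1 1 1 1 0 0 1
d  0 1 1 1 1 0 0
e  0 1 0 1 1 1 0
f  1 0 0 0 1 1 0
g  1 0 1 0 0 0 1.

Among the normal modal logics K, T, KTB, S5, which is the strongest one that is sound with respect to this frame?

KTB

Reflexive (axiom T): yes — every world is S-related to itself.
Symmetric (axiom B): yes — every pair in S has its reverse in S.
Euclidean (axiom 5): no — a S b and a S f, but not b S f.
So F validates K, T, KTB; S5 would additionally require S to be Euclidean. The strongest is KTB.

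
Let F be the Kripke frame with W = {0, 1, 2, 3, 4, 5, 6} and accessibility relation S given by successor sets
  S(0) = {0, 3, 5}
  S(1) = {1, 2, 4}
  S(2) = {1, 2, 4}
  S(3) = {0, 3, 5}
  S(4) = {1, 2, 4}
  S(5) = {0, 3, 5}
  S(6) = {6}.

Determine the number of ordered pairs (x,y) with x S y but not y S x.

S is symmetric; there are no such tuples.

0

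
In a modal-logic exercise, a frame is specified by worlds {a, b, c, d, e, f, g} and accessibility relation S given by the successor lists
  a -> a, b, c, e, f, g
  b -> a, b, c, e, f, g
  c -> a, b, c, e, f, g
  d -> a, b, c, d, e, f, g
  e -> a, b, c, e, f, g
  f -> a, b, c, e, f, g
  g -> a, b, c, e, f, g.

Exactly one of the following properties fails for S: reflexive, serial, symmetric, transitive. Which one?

Reflexive: yes — every world is S-related to itself.
Serial: yes — every world has a successor (e.g. a S a).
Symmetric: no — d S a but not a S d.
Transitive: yes — every two-step S-path is closed by a direct edge.
Only symmetric fails.

symmetric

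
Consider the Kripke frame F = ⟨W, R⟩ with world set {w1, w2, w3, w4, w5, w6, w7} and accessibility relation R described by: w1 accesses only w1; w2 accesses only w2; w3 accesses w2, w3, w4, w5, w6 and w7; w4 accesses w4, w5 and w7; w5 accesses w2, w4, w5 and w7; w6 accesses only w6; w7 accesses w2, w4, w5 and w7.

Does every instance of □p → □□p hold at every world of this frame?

No

By correspondence theory, 4 is valid on a frame iff R is transitive.
Transitive: no — w4 R w5 and w5 R w2, but not w4 R w2.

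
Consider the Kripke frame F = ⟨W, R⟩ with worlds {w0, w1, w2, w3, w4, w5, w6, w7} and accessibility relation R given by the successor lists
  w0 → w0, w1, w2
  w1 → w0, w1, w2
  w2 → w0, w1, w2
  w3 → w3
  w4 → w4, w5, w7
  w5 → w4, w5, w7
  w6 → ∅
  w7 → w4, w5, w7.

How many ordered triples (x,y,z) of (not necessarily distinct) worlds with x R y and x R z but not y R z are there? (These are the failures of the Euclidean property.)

R is Euclidean; there are no such tuples.

0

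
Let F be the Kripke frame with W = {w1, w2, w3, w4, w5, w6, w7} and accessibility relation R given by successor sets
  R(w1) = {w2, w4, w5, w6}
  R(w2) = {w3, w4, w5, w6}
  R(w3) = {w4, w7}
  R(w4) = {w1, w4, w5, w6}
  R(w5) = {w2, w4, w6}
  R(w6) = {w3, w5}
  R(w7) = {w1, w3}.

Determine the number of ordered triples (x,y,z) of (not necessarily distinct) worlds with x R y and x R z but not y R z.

36

Enumerating: (w1,w2,w2), (w1,w4,w2), (w1,w5,w5), (w1,w6,w2), (w1,w6,w4), (w1,w6,w6), (w2,w3,w3), (w2,w3,w5), (w2,w3,w6), (w2,w4,w3), (w2,w5,w3), (w2,w5,w5), … and 24 more.
Total: 36.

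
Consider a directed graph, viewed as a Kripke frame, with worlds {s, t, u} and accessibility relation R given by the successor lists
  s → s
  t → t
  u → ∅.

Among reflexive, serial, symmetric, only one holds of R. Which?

Reflexive: no — u is not related to itself.
Serial: no — u has no R-successor.
Symmetric: yes — every pair in R has its reverse in R.
Only symmetric holds.

symmetric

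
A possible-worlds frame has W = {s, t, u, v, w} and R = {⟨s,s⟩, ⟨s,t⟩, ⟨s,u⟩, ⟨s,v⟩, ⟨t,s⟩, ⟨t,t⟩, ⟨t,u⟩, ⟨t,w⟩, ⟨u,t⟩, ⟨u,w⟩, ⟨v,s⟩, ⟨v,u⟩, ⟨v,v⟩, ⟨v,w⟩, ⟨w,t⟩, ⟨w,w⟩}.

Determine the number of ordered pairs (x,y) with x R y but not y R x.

Enumerating: (s,u), (u,w), (v,u), (v,w).

4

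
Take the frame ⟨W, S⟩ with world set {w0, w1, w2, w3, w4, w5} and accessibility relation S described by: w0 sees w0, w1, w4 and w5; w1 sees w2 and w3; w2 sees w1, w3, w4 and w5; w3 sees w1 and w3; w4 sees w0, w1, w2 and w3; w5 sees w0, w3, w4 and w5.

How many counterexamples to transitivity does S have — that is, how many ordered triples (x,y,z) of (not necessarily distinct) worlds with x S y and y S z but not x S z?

22

Enumerating: (w0,w1,w2), (w0,w1,w3), (w0,w4,w2), (w0,w4,w3), (w0,w5,w3), (w1,w2,w1), (w1,w2,w4), (w1,w2,w5), (w1,w3,w1), (w2,w1,w2), (w2,w4,w0), (w2,w4,w2), … and 10 more.
Total: 22.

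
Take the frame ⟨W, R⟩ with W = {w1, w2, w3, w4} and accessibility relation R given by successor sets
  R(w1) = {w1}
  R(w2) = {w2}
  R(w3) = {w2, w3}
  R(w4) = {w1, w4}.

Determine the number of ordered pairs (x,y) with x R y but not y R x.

Enumerating: (w3,w2), (w4,w1).

2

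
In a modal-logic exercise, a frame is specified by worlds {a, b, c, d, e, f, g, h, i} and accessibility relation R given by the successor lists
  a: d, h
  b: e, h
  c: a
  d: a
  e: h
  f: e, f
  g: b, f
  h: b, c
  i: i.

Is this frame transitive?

Transitive: no — a R h and h R b, but not a R b.

No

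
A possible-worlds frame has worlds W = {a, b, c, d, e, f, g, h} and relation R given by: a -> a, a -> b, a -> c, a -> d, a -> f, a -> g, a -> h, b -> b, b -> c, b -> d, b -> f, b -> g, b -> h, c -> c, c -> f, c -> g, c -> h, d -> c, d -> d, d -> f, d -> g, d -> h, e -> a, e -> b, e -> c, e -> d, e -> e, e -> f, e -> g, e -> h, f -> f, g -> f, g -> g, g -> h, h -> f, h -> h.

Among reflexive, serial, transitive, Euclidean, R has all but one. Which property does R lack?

Reflexive: yes — every world is R-related to itself.
Serial: yes — every world has a successor (e.g. a R a).
Transitive: yes — every two-step R-path is closed by a direct edge.
Euclidean: no — a R c and a R b, but not c R b.
Only Euclidean fails.

Euclidean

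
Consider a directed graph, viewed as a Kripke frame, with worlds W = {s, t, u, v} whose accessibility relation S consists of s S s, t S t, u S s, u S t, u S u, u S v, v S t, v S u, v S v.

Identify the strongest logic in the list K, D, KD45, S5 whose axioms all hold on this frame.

D

Serial (axiom D): yes — every world has a successor (e.g. s S s).
Euclidean (axiom 5): no — u S s and u S t, but not s S t.
Transitive (axiom 4): no — v S u and u S s, but not v S s.
Reflexive (axiom T): yes — every world is S-related to itself.
So F validates K, D; KD45 would additionally require S to be Euclidean and transitive. The strongest is D.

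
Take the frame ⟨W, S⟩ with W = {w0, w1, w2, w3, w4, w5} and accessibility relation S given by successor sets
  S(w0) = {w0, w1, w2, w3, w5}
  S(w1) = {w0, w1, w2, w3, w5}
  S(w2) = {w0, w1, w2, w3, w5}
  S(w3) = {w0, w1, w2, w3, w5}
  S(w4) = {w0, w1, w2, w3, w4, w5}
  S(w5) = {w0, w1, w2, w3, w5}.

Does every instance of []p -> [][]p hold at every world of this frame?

Yes

The schema 4 characterises exactly the transitive frames.
Transitive: yes — every two-step S-path is closed by a direct edge.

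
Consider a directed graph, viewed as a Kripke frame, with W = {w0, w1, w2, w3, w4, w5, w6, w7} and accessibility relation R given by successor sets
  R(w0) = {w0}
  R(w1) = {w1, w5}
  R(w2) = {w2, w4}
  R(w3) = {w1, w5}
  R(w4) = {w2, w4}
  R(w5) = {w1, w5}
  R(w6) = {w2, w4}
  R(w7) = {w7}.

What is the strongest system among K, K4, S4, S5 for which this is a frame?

K4

Transitive (axiom 4): yes — every two-step R-path is closed by a direct edge.
Reflexive (axiom T): no — w3 is not related to itself.
Euclidean (axiom 5): yes — any two successors of a common world are R-related.
So F validates K, K4; S4 would additionally require R to be reflexive. The strongest is K4.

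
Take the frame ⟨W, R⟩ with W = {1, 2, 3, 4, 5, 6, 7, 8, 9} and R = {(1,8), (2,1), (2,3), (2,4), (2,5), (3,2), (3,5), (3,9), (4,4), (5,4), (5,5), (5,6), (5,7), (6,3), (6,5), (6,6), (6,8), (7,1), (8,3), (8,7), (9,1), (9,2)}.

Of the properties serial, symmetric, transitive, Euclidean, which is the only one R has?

serial

Serial: yes — every world has a successor (e.g. 1 R 8).
Symmetric: no — 1 R 8 but not 8 R 1.
Transitive: no — 1 R 8 and 8 R 3, but not 1 R 3.
Euclidean: no — 2 R 1 and 2 R 3, but not 1 R 3.
Only serial holds.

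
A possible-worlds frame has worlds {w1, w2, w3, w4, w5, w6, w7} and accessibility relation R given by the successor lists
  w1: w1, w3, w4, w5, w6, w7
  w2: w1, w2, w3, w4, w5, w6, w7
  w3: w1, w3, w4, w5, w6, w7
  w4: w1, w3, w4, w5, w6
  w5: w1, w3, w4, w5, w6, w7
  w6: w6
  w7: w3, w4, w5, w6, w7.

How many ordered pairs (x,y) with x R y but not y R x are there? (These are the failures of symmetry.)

13

Enumerating: (w1,w6), (w1,w7), (w2,w1), (w2,w3), (w2,w4), (w2,w5), (w2,w6), (w2,w7), (w3,w6), (w4,w6), (w5,w6), (w7,w4), (w7,w6).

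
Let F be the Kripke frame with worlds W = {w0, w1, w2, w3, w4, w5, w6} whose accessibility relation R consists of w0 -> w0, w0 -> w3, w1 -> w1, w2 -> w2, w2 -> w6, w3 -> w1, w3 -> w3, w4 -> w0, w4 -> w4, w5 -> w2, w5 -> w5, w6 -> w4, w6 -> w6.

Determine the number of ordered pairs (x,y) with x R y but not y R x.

6

Enumerating: (w0,w3), (w2,w6), (w3,w1), (w4,w0), (w5,w2), (w6,w4).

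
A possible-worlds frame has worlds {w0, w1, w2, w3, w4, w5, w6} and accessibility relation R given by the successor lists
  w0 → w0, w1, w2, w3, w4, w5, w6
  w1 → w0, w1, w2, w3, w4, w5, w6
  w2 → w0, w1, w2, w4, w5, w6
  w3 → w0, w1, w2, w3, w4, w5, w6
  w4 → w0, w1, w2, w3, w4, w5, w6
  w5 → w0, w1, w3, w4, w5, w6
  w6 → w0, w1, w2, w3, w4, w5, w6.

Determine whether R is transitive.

Transitive: no — w2 R w0 and w0 R w3, but not w2 R w3.

No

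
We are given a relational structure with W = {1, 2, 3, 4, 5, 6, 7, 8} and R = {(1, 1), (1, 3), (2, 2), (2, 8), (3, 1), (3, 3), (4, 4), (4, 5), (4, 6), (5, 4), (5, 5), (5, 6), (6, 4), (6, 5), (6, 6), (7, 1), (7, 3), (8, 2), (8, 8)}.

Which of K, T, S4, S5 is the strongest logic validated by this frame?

Reflexive (axiom T): no — 7 is not related to itself.
Transitive (axiom 4): yes — every two-step R-path is closed by a direct edge.
Euclidean (axiom 5): yes — any two successors of a common world are R-related.
So F validates K; T would additionally require R to be reflexive. The strongest is K.

K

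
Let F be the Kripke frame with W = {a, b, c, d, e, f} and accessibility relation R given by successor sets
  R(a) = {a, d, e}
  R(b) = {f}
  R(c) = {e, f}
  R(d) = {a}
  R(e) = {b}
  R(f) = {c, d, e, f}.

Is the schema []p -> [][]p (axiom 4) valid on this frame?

By correspondence theory, 4 is valid on a frame iff R is transitive.
Transitive: no — a R e and e R b, but not a R b.

No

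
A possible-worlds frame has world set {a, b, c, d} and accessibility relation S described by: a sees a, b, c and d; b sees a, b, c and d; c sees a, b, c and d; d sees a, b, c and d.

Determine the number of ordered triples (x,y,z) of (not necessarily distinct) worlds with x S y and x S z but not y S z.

0

S is Euclidean; there are no such tuples.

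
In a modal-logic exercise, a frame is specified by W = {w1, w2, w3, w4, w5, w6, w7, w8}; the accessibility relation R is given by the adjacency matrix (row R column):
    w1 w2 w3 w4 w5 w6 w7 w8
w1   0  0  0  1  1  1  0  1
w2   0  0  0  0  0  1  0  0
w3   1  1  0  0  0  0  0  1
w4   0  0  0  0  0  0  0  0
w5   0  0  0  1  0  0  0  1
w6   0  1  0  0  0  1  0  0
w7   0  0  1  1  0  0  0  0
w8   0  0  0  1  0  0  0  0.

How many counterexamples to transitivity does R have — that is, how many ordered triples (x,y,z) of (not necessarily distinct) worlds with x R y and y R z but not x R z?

Enumerating: (w1,w6,w2), (w2,w6,w2), (w3,w1,w4), (w3,w1,w5), (w3,w1,w6), (w3,w2,w6), (w3,w8,w4), (w7,w3,w1), (w7,w3,w2), (w7,w3,w8).

10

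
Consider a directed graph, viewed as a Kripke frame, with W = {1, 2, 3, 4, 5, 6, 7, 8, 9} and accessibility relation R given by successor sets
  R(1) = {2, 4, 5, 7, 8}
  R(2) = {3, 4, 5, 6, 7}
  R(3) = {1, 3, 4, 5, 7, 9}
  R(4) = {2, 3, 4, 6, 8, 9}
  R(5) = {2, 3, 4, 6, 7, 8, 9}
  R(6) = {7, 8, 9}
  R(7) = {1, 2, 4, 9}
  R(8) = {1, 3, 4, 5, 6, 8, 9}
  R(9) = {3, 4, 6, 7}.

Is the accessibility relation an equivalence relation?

Reflexive: no — 1 is not related to itself.
Symmetric: no — 1 R 2 but not 2 R 1.
Transitive: no — 1 R 2 and 2 R 3, but not 1 R 3.
So R is not an equivalence relation.

No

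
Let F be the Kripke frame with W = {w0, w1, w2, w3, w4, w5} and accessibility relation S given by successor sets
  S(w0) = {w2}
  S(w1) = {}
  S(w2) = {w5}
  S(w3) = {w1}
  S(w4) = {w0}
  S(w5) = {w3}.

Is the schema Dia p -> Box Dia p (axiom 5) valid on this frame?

No

By correspondence theory, 5 is valid on a frame iff S is Euclidean.
Euclidean: no — w0 S w2 and w0 S w2, but not w2 S w2.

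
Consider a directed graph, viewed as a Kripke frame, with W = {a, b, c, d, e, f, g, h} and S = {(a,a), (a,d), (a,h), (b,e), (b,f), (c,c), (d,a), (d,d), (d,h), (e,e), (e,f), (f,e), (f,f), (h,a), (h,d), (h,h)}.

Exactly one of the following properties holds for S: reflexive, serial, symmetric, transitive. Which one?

transitive

Reflexive: no — b is not related to itself.
Serial: no — g has no S-successor.
Symmetric: no — b S e but not e S b.
Transitive: yes — every two-step S-path is closed by a direct edge.
Only transitive holds.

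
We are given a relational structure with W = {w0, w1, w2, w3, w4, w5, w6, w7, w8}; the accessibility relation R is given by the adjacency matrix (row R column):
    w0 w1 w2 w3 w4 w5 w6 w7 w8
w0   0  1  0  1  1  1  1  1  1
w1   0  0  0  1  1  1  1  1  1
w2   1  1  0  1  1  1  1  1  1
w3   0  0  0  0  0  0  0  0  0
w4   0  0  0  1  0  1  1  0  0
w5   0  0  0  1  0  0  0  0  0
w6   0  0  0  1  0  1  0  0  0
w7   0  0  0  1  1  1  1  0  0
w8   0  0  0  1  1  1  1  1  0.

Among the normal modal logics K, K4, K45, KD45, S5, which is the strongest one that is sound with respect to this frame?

K4

Transitive (axiom 4): yes — every two-step R-path is closed by a direct edge.
Euclidean (axiom 5): no — w0 R w3 and w0 R w1, but not w3 R w1.
Serial (axiom D): no — w3 has no R-successor.
Reflexive (axiom T): no — w0 is not related to itself.
So F validates K, K4; K45 would additionally require R to be Euclidean. The strongest is K4.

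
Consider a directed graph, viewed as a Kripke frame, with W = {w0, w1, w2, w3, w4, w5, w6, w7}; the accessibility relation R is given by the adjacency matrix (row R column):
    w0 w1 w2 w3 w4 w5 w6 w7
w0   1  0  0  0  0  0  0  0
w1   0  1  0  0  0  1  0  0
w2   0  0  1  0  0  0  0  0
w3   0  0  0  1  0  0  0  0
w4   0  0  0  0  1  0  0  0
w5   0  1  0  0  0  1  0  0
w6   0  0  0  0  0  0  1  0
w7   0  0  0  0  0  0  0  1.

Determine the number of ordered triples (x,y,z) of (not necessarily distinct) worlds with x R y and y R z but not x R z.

0

R is transitive; there are no such tuples.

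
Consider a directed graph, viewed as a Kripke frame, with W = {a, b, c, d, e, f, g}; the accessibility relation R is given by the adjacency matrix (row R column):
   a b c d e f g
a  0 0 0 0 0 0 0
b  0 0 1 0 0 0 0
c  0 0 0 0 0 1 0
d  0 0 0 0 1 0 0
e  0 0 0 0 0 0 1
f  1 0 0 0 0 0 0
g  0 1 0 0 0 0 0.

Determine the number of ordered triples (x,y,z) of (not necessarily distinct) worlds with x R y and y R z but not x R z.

5

Enumerating: (b,c,f), (c,f,a), (d,e,g), (e,g,b), (g,b,c).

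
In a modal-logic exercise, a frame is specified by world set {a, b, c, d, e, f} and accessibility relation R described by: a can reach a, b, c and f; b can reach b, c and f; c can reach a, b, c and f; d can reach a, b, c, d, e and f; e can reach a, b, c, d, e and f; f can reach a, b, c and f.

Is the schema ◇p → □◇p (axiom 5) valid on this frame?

No

The schema 5 characterises exactly the Euclidean frames.
Euclidean: no — c R b and c R a, but not b R a.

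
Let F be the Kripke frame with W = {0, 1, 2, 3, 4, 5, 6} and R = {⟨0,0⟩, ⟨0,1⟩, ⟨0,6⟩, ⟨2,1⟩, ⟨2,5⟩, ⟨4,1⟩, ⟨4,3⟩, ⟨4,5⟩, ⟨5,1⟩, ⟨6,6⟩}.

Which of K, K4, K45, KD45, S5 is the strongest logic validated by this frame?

Transitive (axiom 4): yes — every two-step R-path is closed by a direct edge.
Euclidean (axiom 5): no — 0 R 1 and 0 R 6, but not 1 R 6.
Serial (axiom D): no — 1 has no R-successor.
Reflexive (axiom T): no — 1 is not related to itself.
So F validates K, K4; K45 would additionally require R to be Euclidean. The strongest is K4.

K4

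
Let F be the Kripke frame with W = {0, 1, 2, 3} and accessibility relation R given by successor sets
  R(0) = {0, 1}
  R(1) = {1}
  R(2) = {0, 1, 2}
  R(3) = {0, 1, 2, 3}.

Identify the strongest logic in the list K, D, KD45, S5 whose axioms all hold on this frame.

Serial (axiom D): yes — every world has a successor (e.g. 0 R 0).
Euclidean (axiom 5): no — 2 R 1 and 2 R 0, but not 1 R 0.
Transitive (axiom 4): yes — every two-step R-path is closed by a direct edge.
Reflexive (axiom T): yes — every world is R-related to itself.
So F validates K, D; KD45 would additionally require R to be Euclidean. The strongest is D.

D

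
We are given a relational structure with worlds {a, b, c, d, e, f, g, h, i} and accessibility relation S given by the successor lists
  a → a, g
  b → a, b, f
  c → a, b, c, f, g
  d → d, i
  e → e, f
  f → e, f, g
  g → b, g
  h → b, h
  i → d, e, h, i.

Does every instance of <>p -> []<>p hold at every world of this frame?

The schema 5 characterises exactly the Euclidean frames.
Euclidean: no — b S a and b S f, but not a S f.

No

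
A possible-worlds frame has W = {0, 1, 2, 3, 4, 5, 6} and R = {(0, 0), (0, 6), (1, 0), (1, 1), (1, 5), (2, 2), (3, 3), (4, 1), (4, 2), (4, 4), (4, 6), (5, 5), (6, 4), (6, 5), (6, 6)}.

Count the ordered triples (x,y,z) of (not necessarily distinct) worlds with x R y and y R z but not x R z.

Enumerating: (0,6,4), (0,6,5), (1,0,6), (4,1,0), (4,1,5), (4,6,5), (6,4,1), (6,4,2).

8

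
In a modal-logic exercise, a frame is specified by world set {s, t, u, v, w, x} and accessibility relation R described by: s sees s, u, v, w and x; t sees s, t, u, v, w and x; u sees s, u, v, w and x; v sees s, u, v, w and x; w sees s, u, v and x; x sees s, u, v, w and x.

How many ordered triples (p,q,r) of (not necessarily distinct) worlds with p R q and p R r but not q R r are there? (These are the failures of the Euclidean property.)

10

Enumerating: (s,w,w), (t,s,t), (t,u,t), (t,v,t), (t,w,t), (t,w,w), (t,x,t), (u,w,w), (v,w,w), (x,w,w).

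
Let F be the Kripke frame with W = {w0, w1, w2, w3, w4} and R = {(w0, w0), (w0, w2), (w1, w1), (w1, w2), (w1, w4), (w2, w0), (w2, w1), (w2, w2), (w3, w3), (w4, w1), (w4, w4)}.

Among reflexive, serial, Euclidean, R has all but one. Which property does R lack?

Reflexive: yes — every world is R-related to itself.
Serial: yes — every world has a successor (e.g. w0 R w0).
Euclidean: no — w1 R w2 and w1 R w4, but not w2 R w4.
Only Euclidean fails.

Euclidean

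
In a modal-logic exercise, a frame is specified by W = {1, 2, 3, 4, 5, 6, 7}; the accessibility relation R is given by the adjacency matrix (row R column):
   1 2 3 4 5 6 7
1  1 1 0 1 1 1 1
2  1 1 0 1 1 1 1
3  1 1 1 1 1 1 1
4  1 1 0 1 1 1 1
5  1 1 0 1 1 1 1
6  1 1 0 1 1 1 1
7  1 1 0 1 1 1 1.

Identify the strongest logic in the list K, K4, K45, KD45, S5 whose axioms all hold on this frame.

Transitive (axiom 4): yes — every two-step R-path is closed by a direct edge.
Euclidean (axiom 5): no — 3 R 1 and 3 R 3, but not 1 R 3.
Serial (axiom D): yes — every world has a successor (e.g. 1 R 1).
Reflexive (axiom T): yes — every world is R-related to itself.
So F validates K, K4; K45 would additionally require R to be Euclidean. The strongest is K4.

K4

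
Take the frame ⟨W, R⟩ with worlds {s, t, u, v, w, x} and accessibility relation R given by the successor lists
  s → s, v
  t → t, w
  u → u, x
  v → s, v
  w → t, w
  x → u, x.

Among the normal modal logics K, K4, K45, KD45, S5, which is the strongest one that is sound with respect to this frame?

Transitive (axiom 4): yes — every two-step R-path is closed by a direct edge.
Euclidean (axiom 5): yes — any two successors of a common world are R-related.
Serial (axiom D): yes — every world has a successor (e.g. s R s).
Reflexive (axiom T): yes — every world is R-related to itself.
So F validates K, K4, K45, KD45, S5. The strongest is S5.

S5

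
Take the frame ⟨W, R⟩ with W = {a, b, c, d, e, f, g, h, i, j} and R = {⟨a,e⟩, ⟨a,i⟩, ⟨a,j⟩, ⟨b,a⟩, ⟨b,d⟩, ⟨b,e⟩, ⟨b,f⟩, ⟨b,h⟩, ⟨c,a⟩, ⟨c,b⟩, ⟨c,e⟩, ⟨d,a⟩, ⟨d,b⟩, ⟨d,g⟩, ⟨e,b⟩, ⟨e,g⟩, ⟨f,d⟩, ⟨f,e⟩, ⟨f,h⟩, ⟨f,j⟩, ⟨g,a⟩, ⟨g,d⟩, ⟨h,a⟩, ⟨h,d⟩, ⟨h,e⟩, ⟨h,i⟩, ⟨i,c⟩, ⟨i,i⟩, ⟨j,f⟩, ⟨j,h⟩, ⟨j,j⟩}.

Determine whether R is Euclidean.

Euclidean: no — a R e and a R i, but not e R i.

No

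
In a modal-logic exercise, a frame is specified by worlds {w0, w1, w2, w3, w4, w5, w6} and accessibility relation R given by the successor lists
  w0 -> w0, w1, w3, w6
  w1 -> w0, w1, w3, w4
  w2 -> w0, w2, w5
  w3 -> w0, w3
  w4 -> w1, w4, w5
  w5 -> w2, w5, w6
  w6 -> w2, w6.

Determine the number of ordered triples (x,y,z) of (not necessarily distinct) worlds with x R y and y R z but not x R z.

17

Enumerating: (w0,w1,w4), (w0,w6,w2), (w1,w0,w6), (w1,w4,w5), (w2,w0,w1), (w2,w0,w3), (w2,w0,w6), (w2,w5,w6), (w3,w0,w1), (w3,w0,w6), (w4,w1,w0), (w4,w1,w3), (w4,w5,w2), (w4,w5,w6), (w5,w2,w0), (w6,w2,w0), (w6,w2,w5).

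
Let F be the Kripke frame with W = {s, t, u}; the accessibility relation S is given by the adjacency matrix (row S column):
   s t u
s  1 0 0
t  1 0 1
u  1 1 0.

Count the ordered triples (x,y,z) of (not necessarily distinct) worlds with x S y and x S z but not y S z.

Enumerating: (t,s,u), (t,u,u), (u,s,t), (u,t,t).

4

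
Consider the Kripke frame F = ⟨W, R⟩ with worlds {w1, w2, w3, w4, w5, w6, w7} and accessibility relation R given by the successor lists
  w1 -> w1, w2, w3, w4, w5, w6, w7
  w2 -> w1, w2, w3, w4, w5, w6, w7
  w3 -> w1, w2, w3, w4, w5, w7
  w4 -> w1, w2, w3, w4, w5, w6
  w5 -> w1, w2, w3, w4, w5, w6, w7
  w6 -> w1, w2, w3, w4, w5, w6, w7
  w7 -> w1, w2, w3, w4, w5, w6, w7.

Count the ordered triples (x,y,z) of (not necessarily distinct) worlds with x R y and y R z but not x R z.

10

Enumerating: (w3,w1,w6), (w3,w2,w6), (w3,w4,w6), (w3,w5,w6), (w3,w7,w6), (w4,w1,w7), (w4,w2,w7), (w4,w3,w7), (w4,w5,w7), (w4,w6,w7).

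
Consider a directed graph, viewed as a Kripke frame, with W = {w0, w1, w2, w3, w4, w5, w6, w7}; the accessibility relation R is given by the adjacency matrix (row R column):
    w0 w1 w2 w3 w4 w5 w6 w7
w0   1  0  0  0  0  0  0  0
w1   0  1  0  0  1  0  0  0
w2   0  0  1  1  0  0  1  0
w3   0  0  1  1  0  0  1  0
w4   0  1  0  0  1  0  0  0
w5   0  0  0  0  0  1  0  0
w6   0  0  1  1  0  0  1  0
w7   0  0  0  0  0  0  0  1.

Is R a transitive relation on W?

Yes

Transitive: yes — every two-step R-path is closed by a direct edge.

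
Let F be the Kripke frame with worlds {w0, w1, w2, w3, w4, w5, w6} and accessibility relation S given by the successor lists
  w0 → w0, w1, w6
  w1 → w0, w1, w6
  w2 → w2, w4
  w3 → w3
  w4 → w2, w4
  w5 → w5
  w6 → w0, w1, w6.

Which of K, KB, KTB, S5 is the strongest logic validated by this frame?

Symmetric (axiom B): yes — every pair in S has its reverse in S.
Reflexive (axiom T): yes — every world is S-related to itself.
Euclidean (axiom 5): yes — any two successors of a common world are S-related.
So F validates K, KB, KTB, S5. The strongest is S5.

S5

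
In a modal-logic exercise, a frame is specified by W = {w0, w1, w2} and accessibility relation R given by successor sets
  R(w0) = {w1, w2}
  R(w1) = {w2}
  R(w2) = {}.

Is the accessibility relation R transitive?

Yes

Transitive: yes — every two-step R-path is closed by a direct edge.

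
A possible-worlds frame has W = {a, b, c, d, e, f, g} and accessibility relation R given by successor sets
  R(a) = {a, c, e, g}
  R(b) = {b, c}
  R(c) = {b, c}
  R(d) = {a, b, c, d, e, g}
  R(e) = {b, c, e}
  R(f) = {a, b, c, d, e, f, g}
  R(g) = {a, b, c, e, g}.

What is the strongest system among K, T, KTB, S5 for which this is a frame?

T

Reflexive (axiom T): yes — every world is R-related to itself.
Symmetric (axiom B): no — a R c but not c R a.
Euclidean (axiom 5): no — a R c and a R e, but not c R e.
So F validates K, T; KTB would additionally require R to be symmetric. The strongest is T.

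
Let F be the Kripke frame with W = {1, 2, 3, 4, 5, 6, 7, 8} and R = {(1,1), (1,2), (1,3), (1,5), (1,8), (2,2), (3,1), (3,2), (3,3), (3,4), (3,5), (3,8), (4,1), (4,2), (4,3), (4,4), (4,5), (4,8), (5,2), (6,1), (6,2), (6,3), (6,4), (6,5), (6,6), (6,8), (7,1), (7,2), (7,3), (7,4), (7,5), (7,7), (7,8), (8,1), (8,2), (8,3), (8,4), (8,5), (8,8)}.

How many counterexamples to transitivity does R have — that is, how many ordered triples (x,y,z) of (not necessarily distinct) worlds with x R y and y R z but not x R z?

Enumerating: (1,3,4), (1,8,4).

2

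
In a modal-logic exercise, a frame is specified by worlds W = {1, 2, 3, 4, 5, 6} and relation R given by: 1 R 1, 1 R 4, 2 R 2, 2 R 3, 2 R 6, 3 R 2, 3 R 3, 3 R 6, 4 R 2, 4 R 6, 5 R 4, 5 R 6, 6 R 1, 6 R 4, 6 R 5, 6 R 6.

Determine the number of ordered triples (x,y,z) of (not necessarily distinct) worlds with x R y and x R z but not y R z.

Enumerating: (1,4,1), (1,4,4), (2,6,2), (2,6,3), (3,6,2), (3,6,3), (4,6,2), (5,4,4), (6,1,5), (6,1,6), (6,4,1), (6,4,4), (6,4,5), (6,5,1), (6,5,5).

15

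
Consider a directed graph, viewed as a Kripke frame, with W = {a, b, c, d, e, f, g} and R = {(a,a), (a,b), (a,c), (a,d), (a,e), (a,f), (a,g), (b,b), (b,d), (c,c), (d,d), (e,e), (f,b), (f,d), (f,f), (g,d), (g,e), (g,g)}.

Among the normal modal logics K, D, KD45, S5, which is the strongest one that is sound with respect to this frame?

D

Serial (axiom D): yes — every world has a successor (e.g. a R a).
Euclidean (axiom 5): no — a R b and a R c, but not b R c.
Transitive (axiom 4): yes — every two-step R-path is closed by a direct edge.
Reflexive (axiom T): yes — every world is R-related to itself.
So F validates K, D; KD45 would additionally require R to be Euclidean. The strongest is D.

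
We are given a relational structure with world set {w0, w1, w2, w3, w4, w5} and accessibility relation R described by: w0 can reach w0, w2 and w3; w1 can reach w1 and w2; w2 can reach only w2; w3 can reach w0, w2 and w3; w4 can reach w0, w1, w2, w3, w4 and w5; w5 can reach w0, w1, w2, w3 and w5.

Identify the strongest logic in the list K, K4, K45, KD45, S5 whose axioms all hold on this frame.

Transitive (axiom 4): yes — every two-step R-path is closed by a direct edge.
Euclidean (axiom 5): no — w0 R w2 and w0 R w3, but not w2 R w3.
Serial (axiom D): yes — every world has a successor (e.g. w0 R w0).
Reflexive (axiom T): yes — every world is R-related to itself.
So F validates K, K4; K45 would additionally require R to be Euclidean. The strongest is K4.

K4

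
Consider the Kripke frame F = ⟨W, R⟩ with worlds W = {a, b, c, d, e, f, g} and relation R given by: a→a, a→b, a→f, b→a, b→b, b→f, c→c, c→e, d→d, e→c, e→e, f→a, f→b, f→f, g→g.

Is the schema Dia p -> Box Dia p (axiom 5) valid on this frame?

Yes

By correspondence theory, 5 is valid on a frame iff R is Euclidean.
Euclidean: yes — any two successors of a common world are R-related.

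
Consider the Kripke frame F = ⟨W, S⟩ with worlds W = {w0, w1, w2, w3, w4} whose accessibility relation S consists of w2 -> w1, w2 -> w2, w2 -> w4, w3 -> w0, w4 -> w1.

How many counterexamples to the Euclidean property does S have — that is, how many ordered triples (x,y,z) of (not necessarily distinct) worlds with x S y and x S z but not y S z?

Enumerating: (w2,w1,w1), (w2,w1,w2), (w2,w1,w4), (w2,w4,w2), (w2,w4,w4), (w3,w0,w0), (w4,w1,w1).

7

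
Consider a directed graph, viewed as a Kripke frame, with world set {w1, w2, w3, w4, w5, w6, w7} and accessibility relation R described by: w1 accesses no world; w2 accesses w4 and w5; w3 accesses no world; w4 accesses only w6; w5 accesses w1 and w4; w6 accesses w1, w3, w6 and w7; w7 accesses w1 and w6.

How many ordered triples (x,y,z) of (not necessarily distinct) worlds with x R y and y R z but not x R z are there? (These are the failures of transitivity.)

Enumerating: (w2,w4,w6), (w2,w5,w1), (w4,w6,w1), (w4,w6,w3), (w4,w6,w7), (w5,w4,w6), (w7,w6,w3), (w7,w6,w7).

8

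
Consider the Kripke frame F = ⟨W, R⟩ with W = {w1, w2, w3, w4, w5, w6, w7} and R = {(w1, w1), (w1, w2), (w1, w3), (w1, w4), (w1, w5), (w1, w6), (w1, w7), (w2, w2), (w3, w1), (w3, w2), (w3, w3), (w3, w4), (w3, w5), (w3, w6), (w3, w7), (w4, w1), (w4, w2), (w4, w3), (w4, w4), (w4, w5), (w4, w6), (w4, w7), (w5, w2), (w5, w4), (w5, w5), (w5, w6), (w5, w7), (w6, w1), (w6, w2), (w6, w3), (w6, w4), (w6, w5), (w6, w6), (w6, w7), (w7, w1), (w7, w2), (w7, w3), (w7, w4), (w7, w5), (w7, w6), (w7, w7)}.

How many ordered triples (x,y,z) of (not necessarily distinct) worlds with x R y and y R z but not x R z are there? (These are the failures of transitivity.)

Enumerating: (w5,w4,w1), (w5,w4,w3), (w5,w6,w1), (w5,w6,w3), (w5,w7,w1), (w5,w7,w3).

6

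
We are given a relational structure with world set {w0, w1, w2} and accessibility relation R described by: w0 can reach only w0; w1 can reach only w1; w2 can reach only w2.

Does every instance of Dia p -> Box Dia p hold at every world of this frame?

Yes

The schema 5 characterises exactly the Euclidean frames.
Euclidean: yes — any two successors of a common world are R-related.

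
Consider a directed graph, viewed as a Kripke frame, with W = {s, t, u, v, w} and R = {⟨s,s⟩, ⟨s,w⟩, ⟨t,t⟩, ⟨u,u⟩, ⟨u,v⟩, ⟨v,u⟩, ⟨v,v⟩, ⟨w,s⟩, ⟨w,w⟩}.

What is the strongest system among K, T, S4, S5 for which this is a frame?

S5

Reflexive (axiom T): yes — every world is R-related to itself.
Transitive (axiom 4): yes — every two-step R-path is closed by a direct edge.
Euclidean (axiom 5): yes — any two successors of a common world are R-related.
So F validates K, T, S4, S5. The strongest is S5.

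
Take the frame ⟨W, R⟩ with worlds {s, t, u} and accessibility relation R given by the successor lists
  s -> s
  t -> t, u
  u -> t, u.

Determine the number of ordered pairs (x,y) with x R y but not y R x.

R is symmetric; there are no such tuples.

0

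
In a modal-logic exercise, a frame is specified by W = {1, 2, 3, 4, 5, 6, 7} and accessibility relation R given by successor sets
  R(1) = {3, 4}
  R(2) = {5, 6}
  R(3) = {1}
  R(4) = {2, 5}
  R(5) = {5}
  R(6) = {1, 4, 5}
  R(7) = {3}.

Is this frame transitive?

Transitive: no — 1 R 4 and 4 R 2, but not 1 R 2.

No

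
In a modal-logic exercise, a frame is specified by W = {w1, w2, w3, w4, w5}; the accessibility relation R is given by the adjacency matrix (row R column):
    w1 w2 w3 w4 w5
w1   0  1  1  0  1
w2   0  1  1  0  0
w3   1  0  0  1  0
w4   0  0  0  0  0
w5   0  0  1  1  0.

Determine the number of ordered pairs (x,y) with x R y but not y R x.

Enumerating: (w1,w2), (w1,w5), (w2,w3), (w3,w4), (w5,w3), (w5,w4).

6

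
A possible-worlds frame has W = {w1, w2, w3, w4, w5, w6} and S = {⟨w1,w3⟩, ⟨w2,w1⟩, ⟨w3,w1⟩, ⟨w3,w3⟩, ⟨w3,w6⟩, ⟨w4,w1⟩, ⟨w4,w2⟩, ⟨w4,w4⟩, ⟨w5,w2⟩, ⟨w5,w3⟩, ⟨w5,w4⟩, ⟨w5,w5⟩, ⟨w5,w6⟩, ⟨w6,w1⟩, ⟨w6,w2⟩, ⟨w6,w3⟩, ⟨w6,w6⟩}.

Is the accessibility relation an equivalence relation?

Reflexive: no — w1 is not related to itself.
Symmetric: no — w2 S w1 but not w1 S w2.
Transitive: no — w1 S w3 and w3 S w6, but not w1 S w6.
So S is not an equivalence relation.

No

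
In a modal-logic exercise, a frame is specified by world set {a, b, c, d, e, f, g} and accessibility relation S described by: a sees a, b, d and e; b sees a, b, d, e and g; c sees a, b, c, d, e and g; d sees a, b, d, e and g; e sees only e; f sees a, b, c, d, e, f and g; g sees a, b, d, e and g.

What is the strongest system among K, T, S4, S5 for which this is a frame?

Reflexive (axiom T): yes — every world is S-related to itself.
Transitive (axiom 4): no — a S b and b S g, but not a S g.
Euclidean (axiom 5): no — a S e and a S b, but not e S b.
So F validates K, T; S4 would additionally require S to be transitive. The strongest is T.

T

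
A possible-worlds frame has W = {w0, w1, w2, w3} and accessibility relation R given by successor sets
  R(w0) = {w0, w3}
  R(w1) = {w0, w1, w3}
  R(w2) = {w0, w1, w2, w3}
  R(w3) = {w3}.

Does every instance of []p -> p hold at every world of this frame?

Yes

The schema T characterises exactly the reflexive frames.
Reflexive: yes — every world is R-related to itself.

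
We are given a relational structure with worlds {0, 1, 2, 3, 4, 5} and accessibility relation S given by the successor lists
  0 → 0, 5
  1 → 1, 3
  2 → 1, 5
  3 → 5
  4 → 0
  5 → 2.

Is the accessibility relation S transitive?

Transitive: no — 0 S 5 and 5 S 2, but not 0 S 2.

No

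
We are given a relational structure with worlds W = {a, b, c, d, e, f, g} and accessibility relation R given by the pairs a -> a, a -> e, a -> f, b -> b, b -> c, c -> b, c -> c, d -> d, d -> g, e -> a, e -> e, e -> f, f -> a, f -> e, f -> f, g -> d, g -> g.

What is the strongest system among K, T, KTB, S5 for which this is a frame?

Reflexive (axiom T): yes — every world is R-related to itself.
Symmetric (axiom B): yes — every pair in R has its reverse in R.
Euclidean (axiom 5): yes — any two successors of a common world are R-related.
So F validates K, T, KTB, S5. The strongest is S5.

S5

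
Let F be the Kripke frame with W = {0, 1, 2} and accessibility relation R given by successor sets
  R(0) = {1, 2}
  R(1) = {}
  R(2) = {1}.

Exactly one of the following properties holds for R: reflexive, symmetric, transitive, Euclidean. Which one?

Reflexive: no — 0 is not related to itself.
Symmetric: no — 0 R 1 but not 1 R 0.
Transitive: yes — every two-step R-path is closed by a direct edge.
Euclidean: no — 0 R 1 and 0 R 2, but not 1 R 2.
Only transitive holds.

transitive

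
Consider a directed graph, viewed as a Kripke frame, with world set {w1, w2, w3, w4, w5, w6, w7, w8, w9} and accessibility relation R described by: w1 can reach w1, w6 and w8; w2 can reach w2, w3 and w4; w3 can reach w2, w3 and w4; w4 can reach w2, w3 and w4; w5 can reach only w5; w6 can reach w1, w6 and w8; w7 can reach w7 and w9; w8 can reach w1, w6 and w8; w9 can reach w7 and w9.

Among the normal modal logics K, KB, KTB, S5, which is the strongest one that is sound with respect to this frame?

S5

Symmetric (axiom B): yes — every pair in R has its reverse in R.
Reflexive (axiom T): yes — every world is R-related to itself.
Euclidean (axiom 5): yes — any two successors of a common world are R-related.
So F validates K, KB, KTB, S5. The strongest is S5.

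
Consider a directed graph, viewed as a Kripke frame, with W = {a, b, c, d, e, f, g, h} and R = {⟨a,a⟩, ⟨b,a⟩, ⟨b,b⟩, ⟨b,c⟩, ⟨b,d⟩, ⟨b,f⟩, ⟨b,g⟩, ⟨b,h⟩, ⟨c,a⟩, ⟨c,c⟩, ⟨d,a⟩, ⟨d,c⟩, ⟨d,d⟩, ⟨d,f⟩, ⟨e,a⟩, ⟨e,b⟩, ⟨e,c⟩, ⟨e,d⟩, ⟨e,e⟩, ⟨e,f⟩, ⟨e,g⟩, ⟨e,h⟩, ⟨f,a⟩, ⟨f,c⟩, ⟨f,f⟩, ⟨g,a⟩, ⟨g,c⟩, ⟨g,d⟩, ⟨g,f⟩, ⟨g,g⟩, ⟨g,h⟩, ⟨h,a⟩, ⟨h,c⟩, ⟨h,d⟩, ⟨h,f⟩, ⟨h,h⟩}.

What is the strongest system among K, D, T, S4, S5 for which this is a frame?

Serial (axiom D): yes — every world has a successor (e.g. a R a).
Reflexive (axiom T): yes — every world is R-related to itself.
Transitive (axiom 4): yes — every two-step R-path is closed by a direct edge.
Euclidean (axiom 5): no — b R a and b R c, but not a R c.
So F validates K, D, T, S4; S5 would additionally require R to be Euclidean. The strongest is S4.

S4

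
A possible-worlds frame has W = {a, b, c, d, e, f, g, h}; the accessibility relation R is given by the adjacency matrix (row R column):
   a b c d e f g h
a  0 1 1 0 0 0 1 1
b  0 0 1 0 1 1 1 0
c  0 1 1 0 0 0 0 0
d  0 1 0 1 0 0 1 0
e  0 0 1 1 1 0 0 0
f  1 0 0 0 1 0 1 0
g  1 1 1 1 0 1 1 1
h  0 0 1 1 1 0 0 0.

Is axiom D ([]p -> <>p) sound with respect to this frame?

Axiom D corresponds to the accessibility relation being serial.
Serial: yes — every world has a successor (e.g. a R b).

Yes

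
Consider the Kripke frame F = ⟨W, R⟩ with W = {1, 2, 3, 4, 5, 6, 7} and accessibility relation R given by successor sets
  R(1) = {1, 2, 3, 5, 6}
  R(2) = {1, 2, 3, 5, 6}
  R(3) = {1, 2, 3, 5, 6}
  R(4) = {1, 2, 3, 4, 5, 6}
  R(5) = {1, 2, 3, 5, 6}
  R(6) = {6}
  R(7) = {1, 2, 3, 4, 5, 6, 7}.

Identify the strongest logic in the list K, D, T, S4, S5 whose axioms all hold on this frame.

Serial (axiom D): yes — every world has a successor (e.g. 1 R 1).
Reflexive (axiom T): yes — every world is R-related to itself.
Transitive (axiom 4): yes — every two-step R-path is closed by a direct edge.
Euclidean (axiom 5): no — 1 R 6 and 1 R 2, but not 6 R 2.
So F validates K, D, T, S4; S5 would additionally require R to be Euclidean. The strongest is S4.

S4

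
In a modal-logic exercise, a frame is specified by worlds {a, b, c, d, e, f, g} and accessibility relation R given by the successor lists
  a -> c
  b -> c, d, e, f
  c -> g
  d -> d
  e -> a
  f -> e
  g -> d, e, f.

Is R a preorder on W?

No

Reflexive: no — a is not related to itself.
Transitive: no — a R c and c R g, but not a R g.
So R is not a preorder.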